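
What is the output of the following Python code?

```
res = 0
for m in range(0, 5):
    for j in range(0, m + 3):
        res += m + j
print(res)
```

m=0,j=0: res = 0+0 = 0
m=0,j=1: res = 0+1 = 1
m=0,j=2: res = 1+2 = 3
m=1,j=0: res = 3+1 = 4
m=1,j=1: res = 4+2 = 6
m=1,j=2: res = 6+3 = 9
m=1,j=3: res = 9+4 = 13
m=2,j=0: res = 13+2 = 15
m=2,j=1: res = 15+3 = 18
m=2,j=2: res = 18+4 = 22
m=2,j=3: res = 22+5 = 27
m=2,j=4: res = 27+6 = 33
m=3,j=0: res = 33+3 = 36
m=3,j=1: res = 36+4 = 40
m=3,j=2: res = 40+5 = 45
m=3,j=3: res = 45+6 = 51
m=3,j=4: res = 51+7 = 58
m=3,j=5: res = 58+8 = 66
m=4,j=0: res = 66+4 = 70
m=4,j=1: res = 70+5 = 75
m=4,j=2: res = 75+6 = 81
m=4,j=3: res = 81+7 = 88
m=4,j=4: res = 88+8 = 96
m=4,j=5: res = 96+9 = 105
m=4,j=6: res = 105+10 = 115

115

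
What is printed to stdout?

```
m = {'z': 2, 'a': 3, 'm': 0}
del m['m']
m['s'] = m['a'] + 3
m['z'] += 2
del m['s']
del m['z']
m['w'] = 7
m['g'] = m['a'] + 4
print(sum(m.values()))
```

del 'm' → {'z': 2, 'a': 3}
m['s'] = m['a']+3 = 6 → {'z': 2, 'a': 3, 's': 6}
m['z'] = 2+2 = 4 → {'z': 4, 'a': 3, 's': 6}
del 's' → {'z': 4, 'a': 3}
del 'z' → {'a': 3}
m['w'] = 7 → {'a': 3, 'w': 7}
m['g'] = m['a']+4 = 7 → {'a': 3, 'w': 7, 'g': 7}
sum of values = 17

17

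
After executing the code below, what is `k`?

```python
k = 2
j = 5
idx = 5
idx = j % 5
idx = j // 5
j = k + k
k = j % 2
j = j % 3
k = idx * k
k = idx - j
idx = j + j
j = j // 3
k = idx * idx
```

4

idx = 5%5 = 0
idx = 5//5 = 1
j = 2+2 = 4
k = 4%2 = 0
j = 4%3 = 1
k = 1*0 = 0
k = 1-1 = 0
idx = 1+1 = 2
j = 1//3 = 0
k = 2*2 = 4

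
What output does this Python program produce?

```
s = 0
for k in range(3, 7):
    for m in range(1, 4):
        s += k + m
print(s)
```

k=3,m=1: s = 0+4 = 4
k=3,m=2: s = 4+5 = 9
k=3,m=3: s = 9+6 = 15
k=4,m=1: s = 15+5 = 20
k=4,m=2: s = 20+6 = 26
k=4,m=3: s = 26+7 = 33
k=5,m=1: s = 33+6 = 39
k=5,m=2: s = 39+7 = 46
k=5,m=3: s = 46+8 = 54
k=6,m=1: s = 54+7 = 61
k=6,m=2: s = 61+8 = 69
k=6,m=3: s = 69+9 = 78

78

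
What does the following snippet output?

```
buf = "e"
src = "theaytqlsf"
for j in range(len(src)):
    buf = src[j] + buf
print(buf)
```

j=0: prepend 't' → 'te'
j=1: prepend 'h' → 'hte'
j=2: prepend 'e' → 'ehte'
j=3: prepend 'a' → 'aehte'
j=4: prepend 'y' → 'yaehte'
j=5: prepend 't' → 'tyaehte'
j=6: prepend 'q' → 'qtyaehte'
j=7: prepend 'l' → 'lqtyaehte'
j=8: prepend 's' → 'slqtyaehte'
j=9: prepend 'f' → 'fslqtyaehte'

fslqtyaehte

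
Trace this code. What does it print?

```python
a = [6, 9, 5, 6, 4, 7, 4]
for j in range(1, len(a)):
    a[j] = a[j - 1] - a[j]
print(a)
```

[6, -3, -8, -14, -18, -25, -29]

j=1: a[1] = 6-9 = -3 → [6, -3, 5, 6, 4, 7, 4]
j=2: a[2] = (-3)-5 = -8 → [6, -3, -8, 6, 4, 7, 4]
j=3: a[3] = (-8)-6 = -14 → [6, -3, -8, -14, 4, 7, 4]
j=4: a[4] = (-14)-4 = -18 → [6, -3, -8, -14, -18, 7, 4]
j=5: a[5] = (-18)-7 = -25 → [6, -3, -8, -14, -18, -25, 4]
j=6: a[6] = (-25)-4 = -29 → [6, -3, -8, -14, -18, -25, -29]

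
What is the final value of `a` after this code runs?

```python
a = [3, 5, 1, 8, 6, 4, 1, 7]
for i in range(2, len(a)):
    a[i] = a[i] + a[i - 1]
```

i=2: a[2] = 1+5 = 6 → [3, 5, 6, 8, 6, 4, 1, 7]
i=3: a[3] = 8+6 = 14 → [3, 5, 6, 14, 6, 4, 1, 7]
i=4: a[4] = 6+14 = 20 → [3, 5, 6, 14, 20, 4, 1, 7]
i=5: a[5] = 4+20 = 24 → [3, 5, 6, 14, 20, 24, 1, 7]
i=6: a[6] = 1+24 = 25 → [3, 5, 6, 14, 20, 24, 25, 7]
i=7: a[7] = 7+25 = 32 → [3, 5, 6, 14, 20, 24, 25, 32]

[3, 5, 6, 14, 20, 24, 25, 32]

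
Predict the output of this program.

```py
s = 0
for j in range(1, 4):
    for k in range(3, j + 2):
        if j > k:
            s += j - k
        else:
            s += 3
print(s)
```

j=2,k=3: not 2>3, s = 0+3 = 3
j=3,k=3: not 3>3, s = 3+3 = 6
j=3,k=4: not 3>4, s = 6+3 = 9

9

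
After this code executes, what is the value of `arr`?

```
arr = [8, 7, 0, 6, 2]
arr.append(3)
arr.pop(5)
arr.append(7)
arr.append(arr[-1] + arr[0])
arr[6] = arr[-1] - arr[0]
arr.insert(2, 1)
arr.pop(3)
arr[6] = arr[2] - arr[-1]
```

[8, 7, 1, 6, 2, 7, -6]

append 3 → [8, 7, 0, 6, 2, 3]
pop(5) removes 3 → [8, 7, 0, 6, 2]
append 7 → [8, 7, 0, 6, 2, 7]
append arr[-1]+arr[0] = 7+8 = 15 → [8, 7, 0, 6, 2, 7, 15]
arr[6] = arr[-1]-arr[0] = 15-8 = 7 → [8, 7, 0, 6, 2, 7, 7]
insert 1 at 2 → [8, 7, 1, 0, 6, 2, 7, 7]
pop(3) removes 0 → [8, 7, 1, 6, 2, 7, 7]
arr[6] = arr[2]-arr[-1] = 1-7 = -6 → [8, 7, 1, 6, 2, 7, -6]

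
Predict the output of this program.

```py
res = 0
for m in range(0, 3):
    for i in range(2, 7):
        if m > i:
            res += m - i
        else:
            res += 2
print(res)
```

30

m=0,i=2: not 0>2, res = 0+2 = 2
m=0,i=3: not 0>3, res = 2+2 = 4
m=0,i=4: not 0>4, res = 4+2 = 6
m=0,i=5: not 0>5, res = 6+2 = 8
m=0,i=6: not 0>6, res = 8+2 = 10
m=1,i=2: not 1>2, res = 10+2 = 12
m=1,i=3: not 1>3, res = 12+2 = 14
m=1,i=4: not 1>4, res = 14+2 = 16
m=1,i=5: not 1>5, res = 16+2 = 18
m=1,i=6: not 1>6, res = 18+2 = 20
m=2,i=2: not 2>2, res = 20+2 = 22
m=2,i=3: not 2>3, res = 22+2 = 24
m=2,i=4: not 2>4, res = 24+2 = 26
m=2,i=5: not 2>5, res = 26+2 = 28
m=2,i=6: not 2>6, res = 28+2 = 30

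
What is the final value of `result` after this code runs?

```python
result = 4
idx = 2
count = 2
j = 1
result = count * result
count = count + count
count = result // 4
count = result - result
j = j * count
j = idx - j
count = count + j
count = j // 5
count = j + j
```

result = 2*4 = 8
count = 2+2 = 4
count = 8//4 = 2
count = 8-8 = 0
j = 1*0 = 0
j = 2-0 = 2
count = 0+2 = 2
count = 2//5 = 0
count = 2+2 = 4

8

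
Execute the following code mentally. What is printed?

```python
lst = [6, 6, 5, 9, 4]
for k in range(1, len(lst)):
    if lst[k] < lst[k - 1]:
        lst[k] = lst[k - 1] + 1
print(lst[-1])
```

10

k=1: 6>=6, unchanged → [6, 6, 5, 9, 4]
k=2: 5<6, lst[2] = 6+1 = 7 → [6, 6, 7, 9, 4]
k=3: 9>=7, unchanged → [6, 6, 7, 9, 4]
k=4: 4<9, lst[4] = 9+1 = 10 → [6, 6, 7, 9, 10]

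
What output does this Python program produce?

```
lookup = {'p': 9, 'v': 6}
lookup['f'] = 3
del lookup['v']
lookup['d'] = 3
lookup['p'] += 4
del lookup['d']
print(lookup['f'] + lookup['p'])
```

lookup['f'] = 3 → {'p': 9, 'v': 6, 'f': 3}
del 'v' → {'p': 9, 'f': 3}
lookup['d'] = 3 → {'p': 9, 'f': 3, 'd': 3}
lookup['p'] = 9+4 = 13 → {'p': 13, 'f': 3, 'd': 3}
del 'd' → {'p': 13, 'f': 3}
lookup['f']+lookup['p'] = 3+13 = 16

16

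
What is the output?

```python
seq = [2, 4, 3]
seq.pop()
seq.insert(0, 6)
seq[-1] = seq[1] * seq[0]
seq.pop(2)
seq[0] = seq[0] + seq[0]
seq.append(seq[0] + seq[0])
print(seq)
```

[12, 2, 24]

pop() removes 3 → [2, 4]
insert 6 at 0 → [6, 2, 4]
seq[-1] = seq[1]*seq[0] = 2*6 = 12 → [6, 2, 12]
pop(2) removes 12 → [6, 2]
seq[0] = seq[0]+seq[0] = 6+6 = 12 → [12, 2]
append seq[0]+seq[0] = 12+12 = 24 → [12, 2, 24]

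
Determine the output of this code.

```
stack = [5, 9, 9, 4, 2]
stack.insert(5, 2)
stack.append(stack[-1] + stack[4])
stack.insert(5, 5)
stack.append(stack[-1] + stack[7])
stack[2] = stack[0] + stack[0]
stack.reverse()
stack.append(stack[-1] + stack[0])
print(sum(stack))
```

62

insert 2 at 5 → [5, 9, 9, 4, 2, 2]
append stack[-1]+stack[4] = 2+2 = 4 → [5, 9, 9, 4, 2, 2, 4]
insert 5 at 5 → [5, 9, 9, 4, 2, 5, 2, 4]
append stack[-1]+stack[7] = 4+4 = 8 → [5, 9, 9, 4, 2, 5, 2, 4, 8]
stack[2] = stack[0]+stack[0] = 5+5 = 10 → [5, 9, 10, 4, 2, 5, 2, 4, 8]
reverse → [8, 4, 2, 5, 2, 4, 10, 9, 5]
append stack[-1]+stack[0] = 5+8 = 13 → [8, 4, 2, 5, 2, 4, 10, 9, 5, 13]
sum = 62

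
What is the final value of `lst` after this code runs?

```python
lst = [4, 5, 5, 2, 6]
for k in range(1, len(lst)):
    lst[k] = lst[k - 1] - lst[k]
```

[4, -1, -6, -8, -14]

k=1: lst[1] = 4-5 = -1 → [4, -1, 5, 2, 6]
k=2: lst[2] = (-1)-5 = -6 → [4, -1, -6, 2, 6]
k=3: lst[3] = (-6)-2 = -8 → [4, -1, -6, -8, 6]
k=4: lst[4] = (-8)-6 = -14 → [4, -1, -6, -8, -14]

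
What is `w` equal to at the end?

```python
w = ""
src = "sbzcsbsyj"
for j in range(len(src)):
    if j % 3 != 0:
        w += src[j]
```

j=0: skip
j=1: add 'b' → 'b'
j=2: add 'z' → 'bz'
j=3: skip
j=4: add 's' → 'bzs'
j=5: add 'b' → 'bzsb'
j=6: skip
j=7: add 'y' → 'bzsby'
j=8: add 'j' → 'bzsbyj'

'bzsbyj'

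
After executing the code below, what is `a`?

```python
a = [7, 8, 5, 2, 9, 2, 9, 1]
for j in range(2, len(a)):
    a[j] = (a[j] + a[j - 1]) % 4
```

[7, 8, 1, 3, 0, 2, 3, 0]

j=2: a[2] = (5+8)%4 = 1 → [7, 8, 1, 2, 9, 2, 9, 1]
j=3: a[3] = (2+1)%4 = 3 → [7, 8, 1, 3, 9, 2, 9, 1]
j=4: a[4] = (9+3)%4 = 0 → [7, 8, 1, 3, 0, 2, 9, 1]
j=5: a[5] = (2+0)%4 = 2 → [7, 8, 1, 3, 0, 2, 9, 1]
j=6: a[6] = (9+2)%4 = 3 → [7, 8, 1, 3, 0, 2, 3, 1]
j=7: a[7] = (1+3)%4 = 0 → [7, 8, 1, 3, 0, 2, 3, 0]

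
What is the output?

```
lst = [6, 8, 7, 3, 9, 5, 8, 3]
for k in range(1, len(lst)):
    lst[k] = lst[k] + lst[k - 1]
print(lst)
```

[6, 14, 21, 24, 33, 38, 46, 49]

k=1: lst[1] = 8+6 = 14 → [6, 14, 7, 3, 9, 5, 8, 3]
k=2: lst[2] = 7+14 = 21 → [6, 14, 21, 3, 9, 5, 8, 3]
k=3: lst[3] = 3+21 = 24 → [6, 14, 21, 24, 9, 5, 8, 3]
k=4: lst[4] = 9+24 = 33 → [6, 14, 21, 24, 33, 5, 8, 3]
k=5: lst[5] = 5+33 = 38 → [6, 14, 21, 24, 33, 38, 8, 3]
k=6: lst[6] = 8+38 = 46 → [6, 14, 21, 24, 33, 38, 46, 3]
k=7: lst[7] = 3+46 = 49 → [6, 14, 21, 24, 33, 38, 46, 49]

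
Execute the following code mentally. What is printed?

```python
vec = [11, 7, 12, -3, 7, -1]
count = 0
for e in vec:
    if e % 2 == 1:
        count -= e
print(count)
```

e=11: odd, count = 0-11 = -11
e=7: odd, count = (-11)-7 = -18
e=12: not odd
e=-3: odd, count = (-18)-(-3) = -15
e=7: odd, count = (-15)-7 = -22
e=-1: odd, count = (-22)-(-1) = -21

-21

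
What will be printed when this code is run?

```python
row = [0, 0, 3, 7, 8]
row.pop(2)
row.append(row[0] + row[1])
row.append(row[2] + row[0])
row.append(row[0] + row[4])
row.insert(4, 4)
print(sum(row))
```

26

pop(2) removes 3 → [0, 0, 7, 8]
append row[0]+row[1] = 0+0 = 0 → [0, 0, 7, 8, 0]
append row[2]+row[0] = 7+0 = 7 → [0, 0, 7, 8, 0, 7]
append row[0]+row[4] = 0+0 = 0 → [0, 0, 7, 8, 0, 7, 0]
insert 4 at 4 → [0, 0, 7, 8, 4, 0, 7, 0]
sum = 26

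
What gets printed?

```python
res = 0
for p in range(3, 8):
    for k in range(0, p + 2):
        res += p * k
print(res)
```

615

p=3,k=0: res = 0+0 = 0
p=3,k=1: res = 0+3 = 3
p=3,k=2: res = 3+6 = 9
p=3,k=3: res = 9+9 = 18
p=3,k=4: res = 18+12 = 30
p=4,k=0: res = 30+0 = 30
p=4,k=1: res = 30+4 = 34
p=4,k=2: res = 34+8 = 42
p=4,k=3: res = 42+12 = 54
p=4,k=4: res = 54+16 = 70
p=4,k=5: res = 70+20 = 90
p=5,k=0: res = 90+0 = 90
p=5,k=1: res = 90+5 = 95
p=5,k=2: res = 95+10 = 105
p=5,k=3: res = 105+15 = 120
p=5,k=4: res = 120+20 = 140
p=5,k=5: res = 140+25 = 165
p=5,k=6: res = 165+30 = 195
p=6,k=0: res = 195+0 = 195
p=6,k=1: res = 195+6 = 201
p=6,k=2: res = 201+12 = 213
p=6,k=3: res = 213+18 = 231
p=6,k=4: res = 231+24 = 255
p=6,k=5: res = 255+30 = 285
p=6,k=6: res = 285+36 = 321
p=6,k=7: res = 321+42 = 363
p=7,k=0: res = 363+0 = 363
p=7,k=1: res = 363+7 = 370
p=7,k=2: res = 370+14 = 384
p=7,k=3: res = 384+21 = 405
p=7,k=4: res = 405+28 = 433
p=7,k=5: res = 433+35 = 468
p=7,k=6: res = 468+42 = 510
p=7,k=7: res = 510+49 = 559
p=7,k=8: res = 559+56 = 615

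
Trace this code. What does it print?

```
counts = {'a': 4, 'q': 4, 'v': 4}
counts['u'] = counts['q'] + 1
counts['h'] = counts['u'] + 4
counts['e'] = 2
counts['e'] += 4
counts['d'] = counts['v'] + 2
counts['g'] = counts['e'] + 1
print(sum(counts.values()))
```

45

counts['u'] = counts['q']+1 = 5 → {'a': 4, 'q': 4, 'v': 4, 'u': 5}
counts['h'] = counts['u']+4 = 9 → {'a': 4, 'q': 4, 'v': 4, 'u': 5, 'h': 9}
counts['e'] = 2 → {'a': 4, 'q': 4, 'v': 4, 'u': 5, 'h': 9, 'e': 2}
counts['e'] = 2+4 = 6 → {'a': 4, 'q': 4, 'v': 4, 'u': 5, 'h': 9, 'e': 6}
counts['d'] = counts['v']+2 = 6 → {'a': 4, 'q': 4, 'v': 4, 'u': 5, 'h': 9, 'e': 6, 'd': 6}
counts['g'] = counts['e']+1 = 7 → {'a': 4, 'q': 4, 'v': 4, 'u': 5, 'h': 9, 'e': 6, 'd': 6, 'g': 7}
sum of values = 45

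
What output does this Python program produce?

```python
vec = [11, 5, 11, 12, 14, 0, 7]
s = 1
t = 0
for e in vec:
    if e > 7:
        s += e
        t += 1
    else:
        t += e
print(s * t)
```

784

e=11: >7, s = 1+11 = 12; t=1
e=5: not >7; t=6
e=11: >7, s = 12+11 = 23; t=7
e=12: >7, s = 23+12 = 35; t=8
e=14: >7, s = 35+14 = 49; t=9
e=0: not >7; t=9
e=7: not >7; t=16
s*t = 49*16 = 784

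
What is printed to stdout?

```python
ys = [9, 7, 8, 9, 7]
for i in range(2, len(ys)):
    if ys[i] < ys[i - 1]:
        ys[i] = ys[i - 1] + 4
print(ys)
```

i=2: 8>=7, unchanged → [9, 7, 8, 9, 7]
i=3: 9>=8, unchanged → [9, 7, 8, 9, 7]
i=4: 7<9, ys[4] = 9+4 = 13 → [9, 7, 8, 9, 13]

[9, 7, 8, 9, 13]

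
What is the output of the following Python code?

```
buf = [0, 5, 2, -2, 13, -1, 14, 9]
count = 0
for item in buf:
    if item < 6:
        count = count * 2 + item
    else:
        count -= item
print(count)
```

-6

item=0: <6, count = 0*2+0 = 0
item=5: <6, count = 0*2+5 = 5
item=2: <6, count = 5*2+2 = 12
item=-2: <6, count = 12*2+(-2) = 22
item=13: not <6, count = 22-13 = 9
item=-1: <6, count = 9*2+(-1) = 17
item=14: not <6, count = 17-14 = 3
item=9: not <6, count = 3-9 = -6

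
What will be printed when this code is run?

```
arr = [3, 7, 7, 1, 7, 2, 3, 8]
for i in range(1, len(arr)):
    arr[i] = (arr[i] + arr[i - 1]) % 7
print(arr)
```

[3, 3, 3, 4, 4, 6, 2, 3]

i=1: arr[1] = (7+3)%7 = 3 → [3, 3, 7, 1, 7, 2, 3, 8]
i=2: arr[2] = (7+3)%7 = 3 → [3, 3, 3, 1, 7, 2, 3, 8]
i=3: arr[3] = (1+3)%7 = 4 → [3, 3, 3, 4, 7, 2, 3, 8]
i=4: arr[4] = (7+4)%7 = 4 → [3, 3, 3, 4, 4, 2, 3, 8]
i=5: arr[5] = (2+4)%7 = 6 → [3, 3, 3, 4, 4, 6, 3, 8]
i=6: arr[6] = (3+6)%7 = 2 → [3, 3, 3, 4, 4, 6, 2, 8]
i=7: arr[7] = (8+2)%7 = 3 → [3, 3, 3, 4, 4, 6, 2, 3]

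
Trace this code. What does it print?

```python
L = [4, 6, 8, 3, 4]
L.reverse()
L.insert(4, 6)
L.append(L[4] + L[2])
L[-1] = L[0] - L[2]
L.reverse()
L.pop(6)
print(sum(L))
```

reverse → [4, 3, 8, 6, 4]
insert 6 at 4 → [4, 3, 8, 6, 6, 4]
append L[4]+L[2] = 6+8 = 14 → [4, 3, 8, 6, 6, 4, 14]
L[-1] = L[0]-L[2] = 4-8 = -4 → [4, 3, 8, 6, 6, 4, -4]
reverse → [-4, 4, 6, 6, 8, 3, 4]
pop(6) removes 4 → [-4, 4, 6, 6, 8, 3]
sum = 23

23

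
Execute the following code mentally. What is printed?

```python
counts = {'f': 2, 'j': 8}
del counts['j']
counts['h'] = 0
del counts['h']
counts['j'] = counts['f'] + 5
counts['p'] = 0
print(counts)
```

del 'j' → {'f': 2}
counts['h'] = 0 → {'f': 2, 'h': 0}
del 'h' → {'f': 2}
counts['j'] = counts['f']+5 = 7 → {'f': 2, 'j': 7}
counts['p'] = 0 → {'f': 2, 'j': 7, 'p': 0}

{'f': 2, 'j': 7, 'p': 0}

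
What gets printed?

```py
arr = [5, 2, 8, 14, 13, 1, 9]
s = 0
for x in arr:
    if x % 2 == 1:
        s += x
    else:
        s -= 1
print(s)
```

x=5: odd, s = 0+5 = 5
x=2: not odd, s = 5-1 = 4
x=8: not odd, s = 4-1 = 3
x=14: not odd, s = 3-1 = 2
x=13: odd, s = 2+13 = 15
x=1: odd, s = 15+1 = 16
x=9: odd, s = 16+9 = 25

25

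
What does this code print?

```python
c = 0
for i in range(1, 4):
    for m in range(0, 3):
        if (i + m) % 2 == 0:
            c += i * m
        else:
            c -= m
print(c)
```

3

i=1,m=0: odd sum, c = 0-0 = 0
i=1,m=1: even sum, c = 0+1 = 1
i=1,m=2: odd sum, c = 1-2 = -1
i=2,m=0: even sum, c = (-1)+0 = -1
i=2,m=1: odd sum, c = (-1)-1 = -2
i=2,m=2: even sum, c = (-2)+4 = 2
i=3,m=0: odd sum, c = 2-0 = 2
i=3,m=1: even sum, c = 2+3 = 5
i=3,m=2: odd sum, c = 5-2 = 3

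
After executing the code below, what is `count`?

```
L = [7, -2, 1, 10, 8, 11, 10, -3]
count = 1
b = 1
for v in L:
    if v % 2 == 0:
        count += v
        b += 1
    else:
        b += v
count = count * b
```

v=7: not even; b=8
v=-2: even, count = 1+(-2) = -1; b=9
v=1: not even; b=10
v=10: even, count = (-1)+10 = 9; b=11
v=8: even, count = 9+8 = 17; b=12
v=11: not even; b=23
v=10: even, count = 17+10 = 27; b=24
v=-3: not even; b=21
count*b = 27*21 = 567

567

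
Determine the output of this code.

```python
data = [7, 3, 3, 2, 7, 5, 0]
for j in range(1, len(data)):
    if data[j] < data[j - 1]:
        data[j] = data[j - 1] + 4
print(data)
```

j=1: 3<7, data[1] = 7+4 = 11 → [7, 11, 3, 2, 7, 5, 0]
j=2: 3<11, data[2] = 11+4 = 15 → [7, 11, 15, 2, 7, 5, 0]
j=3: 2<15, data[3] = 15+4 = 19 → [7, 11, 15, 19, 7, 5, 0]
j=4: 7<19, data[4] = 19+4 = 23 → [7, 11, 15, 19, 23, 5, 0]
j=5: 5<23, data[5] = 23+4 = 27 → [7, 11, 15, 19, 23, 27, 0]
j=6: 0<27, data[6] = 27+4 = 31 → [7, 11, 15, 19, 23, 27, 31]

[7, 11, 15, 19, 23, 27, 31]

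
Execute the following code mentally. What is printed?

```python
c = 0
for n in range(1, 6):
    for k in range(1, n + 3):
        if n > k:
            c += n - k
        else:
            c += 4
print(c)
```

n=1,k=1: not 1>1, c = 0+4 = 4
n=1,k=2: not 1>2, c = 4+4 = 8
n=1,k=3: not 1>3, c = 8+4 = 12
n=2,k=1: 2>1, c = 12+1 = 13
n=2,k=2: not 2>2, c = 13+4 = 17
n=2,k=3: not 2>3, c = 17+4 = 21
n=2,k=4: not 2>4, c = 21+4 = 25
n=3,k=1: 3>1, c = 25+2 = 27
n=3,k=2: 3>2, c = 27+1 = 28
n=3,k=3: not 3>3, c = 28+4 = 32
n=3,k=4: not 3>4, c = 32+4 = 36
n=3,k=5: not 3>5, c = 36+4 = 40
n=4,k=1: 4>1, c = 40+3 = 43
n=4,k=2: 4>2, c = 43+2 = 45
n=4,k=3: 4>3, c = 45+1 = 46
n=4,k=4: not 4>4, c = 46+4 = 50
n=4,k=5: not 4>5, c = 50+4 = 54
n=4,k=6: not 4>6, c = 54+4 = 58
n=5,k=1: 5>1, c = 58+4 = 62
n=5,k=2: 5>2, c = 62+3 = 65
n=5,k=3: 5>3, c = 65+2 = 67
n=5,k=4: 5>4, c = 67+1 = 68
n=5,k=5: not 5>5, c = 68+4 = 72
n=5,k=6: not 5>6, c = 72+4 = 76
n=5,k=7: not 5>7, c = 76+4 = 80

80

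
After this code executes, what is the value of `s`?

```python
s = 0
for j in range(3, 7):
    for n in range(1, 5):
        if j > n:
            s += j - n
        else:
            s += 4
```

j=3,n=1: 3>1, s = 0+2 = 2
j=3,n=2: 3>2, s = 2+1 = 3
j=3,n=3: not 3>3, s = 3+4 = 7
j=3,n=4: not 3>4, s = 7+4 = 11
j=4,n=1: 4>1, s = 11+3 = 14
j=4,n=2: 4>2, s = 14+2 = 16
j=4,n=3: 4>3, s = 16+1 = 17
j=4,n=4: not 4>4, s = 17+4 = 21
j=5,n=1: 5>1, s = 21+4 = 25
j=5,n=2: 5>2, s = 25+3 = 28
j=5,n=3: 5>3, s = 28+2 = 30
j=5,n=4: 5>4, s = 30+1 = 31
j=6,n=1: 6>1, s = 31+5 = 36
j=6,n=2: 6>2, s = 36+4 = 40
j=6,n=3: 6>3, s = 40+3 = 43
j=6,n=4: 6>4, s = 43+2 = 45

45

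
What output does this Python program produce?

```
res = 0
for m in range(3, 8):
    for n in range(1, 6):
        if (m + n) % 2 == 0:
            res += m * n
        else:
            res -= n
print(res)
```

159

m=3,n=1: even sum, res = 0+3 = 3
m=3,n=2: odd sum, res = 3-2 = 1
m=3,n=3: even sum, res = 1+9 = 10
m=3,n=4: odd sum, res = 10-4 = 6
m=3,n=5: even sum, res = 6+15 = 21
m=4,n=1: odd sum, res = 21-1 = 20
m=4,n=2: even sum, res = 20+8 = 28
m=4,n=3: odd sum, res = 28-3 = 25
m=4,n=4: even sum, res = 25+16 = 41
m=4,n=5: odd sum, res = 41-5 = 36
m=5,n=1: even sum, res = 36+5 = 41
m=5,n=2: odd sum, res = 41-2 = 39
m=5,n=3: even sum, res = 39+15 = 54
m=5,n=4: odd sum, res = 54-4 = 50
m=5,n=5: even sum, res = 50+25 = 75
m=6,n=1: odd sum, res = 75-1 = 74
m=6,n=2: even sum, res = 74+12 = 86
m=6,n=3: odd sum, res = 86-3 = 83
m=6,n=4: even sum, res = 83+24 = 107
m=6,n=5: odd sum, res = 107-5 = 102
m=7,n=1: even sum, res = 102+7 = 109
m=7,n=2: odd sum, res = 109-2 = 107
m=7,n=3: even sum, res = 107+21 = 128
m=7,n=4: odd sum, res = 128-4 = 124
m=7,n=5: even sum, res = 124+35 = 159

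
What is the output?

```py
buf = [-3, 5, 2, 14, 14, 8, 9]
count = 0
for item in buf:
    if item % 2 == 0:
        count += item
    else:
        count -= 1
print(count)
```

35

item=-3: not even, count = 0-1 = -1
item=5: not even, count = (-1)-1 = -2
item=2: even, count = (-2)+2 = 0
item=14: even, count = 0+14 = 14
item=14: even, count = 14+14 = 28
item=8: even, count = 28+8 = 36
item=9: not even, count = 36-1 = 35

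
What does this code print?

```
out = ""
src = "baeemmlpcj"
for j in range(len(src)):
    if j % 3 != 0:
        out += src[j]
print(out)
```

j=0: skip
j=1: add 'a' → 'a'
j=2: add 'e' → 'ae'
j=3: skip
j=4: add 'm' → 'aem'
j=5: add 'm' → 'aemm'
j=6: skip
j=7: add 'p' → 'aemmp'
j=8: add 'c' → 'aemmpc'
j=9: skip

aemmpc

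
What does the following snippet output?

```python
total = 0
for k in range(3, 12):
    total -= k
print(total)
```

k=3: total = 0-3 = -3
k=4: total = (-3)-4 = -7
k=5: total = (-7)-5 = -12
k=6: total = (-12)-6 = -18
k=7: total = (-18)-7 = -25
k=8: total = (-25)-8 = -33
k=9: total = (-33)-9 = -42
k=10: total = (-42)-10 = -52
k=11: total = (-52)-11 = -63

-63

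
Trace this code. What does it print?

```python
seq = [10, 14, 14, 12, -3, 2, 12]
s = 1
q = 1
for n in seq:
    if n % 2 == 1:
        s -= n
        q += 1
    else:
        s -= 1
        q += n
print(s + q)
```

64

n=10: not odd, s = 1-1 = 0; q=11
n=14: not odd, s = 0-1 = -1; q=25
n=14: not odd, s = (-1)-1 = -2; q=39
n=12: not odd, s = (-2)-1 = -3; q=51
n=-3: odd, s = (-3)-(-3) = 0; q=52
n=2: not odd, s = 0-1 = -1; q=54
n=12: not odd, s = (-1)-1 = -2; q=66
s+q = (-2)+66 = 64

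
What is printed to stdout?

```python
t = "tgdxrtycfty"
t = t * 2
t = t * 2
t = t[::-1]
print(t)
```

ytfcytrxdgtytfcytrxdgtytfcytrxdgtytfcytrxdgt

repeat ×2 → 'tgdxrtycftytgdxrtycfty'
repeat ×2 → 'tgdxrtycftytgdxrtycftytgdxrtycftytgdxrtycfty'
reverse → 'ytfcytrxdgtytfcytrxdgtytfcytrxdgtytfcytrxdgt'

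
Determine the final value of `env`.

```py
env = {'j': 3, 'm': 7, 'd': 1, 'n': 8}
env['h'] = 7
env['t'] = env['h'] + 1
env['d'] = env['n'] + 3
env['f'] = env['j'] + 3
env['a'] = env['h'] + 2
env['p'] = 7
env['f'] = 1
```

{'j': 3, 'm': 7, 'd': 11, 'n': 8, 'h': 7, 't': 8, 'f': 1, 'a': 9, 'p': 7}

env['h'] = 7 → {'j': 3, 'm': 7, 'd': 1, 'n': 8, 'h': 7}
env['t'] = env['h']+1 = 8 → {'j': 3, 'm': 7, 'd': 1, 'n': 8, 'h': 7, 't': 8}
env['d'] = env['n']+3 = 11 → {'j': 3, 'm': 7, 'd': 11, 'n': 8, 'h': 7, 't': 8}
env['f'] = env['j']+3 = 6 → {'j': 3, 'm': 7, 'd': 11, 'n': 8, 'h': 7, 't': 8, 'f': 6}
env['a'] = env['h']+2 = 9 → {'j': 3, 'm': 7, 'd': 11, 'n': 8, 'h': 7, 't': 8, 'f': 6, 'a': 9}
env['p'] = 7 → {'j': 3, 'm': 7, 'd': 11, 'n': 8, 'h': 7, 't': 8, 'f': 6, 'a': 9, 'p': 7}
env['f'] = 1 → {'j': 3, 'm': 7, 'd': 11, 'n': 8, 'h': 7, 't': 8, 'f': 1, 'a': 9, 'p': 7}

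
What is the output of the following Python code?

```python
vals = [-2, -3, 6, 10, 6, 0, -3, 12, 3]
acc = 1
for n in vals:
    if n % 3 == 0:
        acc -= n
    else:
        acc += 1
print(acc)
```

n=-2: not %3==0, acc = 1+1 = 2
n=-3: %3==0, acc = 2-(-3) = 5
n=6: %3==0, acc = 5-6 = -1
n=10: not %3==0, acc = (-1)+1 = 0
n=6: %3==0, acc = 0-6 = -6
n=0: %3==0, acc = (-6)-0 = -6
n=-3: %3==0, acc = (-6)-(-3) = -3
n=12: %3==0, acc = (-3)-12 = -15
n=3: %3==0, acc = (-15)-3 = -18

-18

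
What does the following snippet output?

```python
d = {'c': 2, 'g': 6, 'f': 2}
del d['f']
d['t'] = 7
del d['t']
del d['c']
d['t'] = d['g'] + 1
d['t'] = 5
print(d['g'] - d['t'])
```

1

del 'f' → {'c': 2, 'g': 6}
d['t'] = 7 → {'c': 2, 'g': 6, 't': 7}
del 't' → {'c': 2, 'g': 6}
del 'c' → {'g': 6}
d['t'] = d['g']+1 = 7 → {'g': 6, 't': 7}
d['t'] = 5 → {'g': 6, 't': 5}
d['g']-d['t'] = 6-5 = 1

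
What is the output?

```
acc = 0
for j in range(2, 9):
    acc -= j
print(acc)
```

j=2: acc = 0-2 = -2
j=3: acc = (-2)-3 = -5
j=4: acc = (-5)-4 = -9
j=5: acc = (-9)-5 = -14
j=6: acc = (-14)-6 = -20
j=7: acc = (-20)-7 = -27
j=8: acc = (-27)-8 = -35

-35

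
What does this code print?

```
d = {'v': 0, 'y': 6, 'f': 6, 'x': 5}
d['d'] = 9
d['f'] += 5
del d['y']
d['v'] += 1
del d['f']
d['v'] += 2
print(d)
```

{'v': 3, 'x': 5, 'd': 9}

d['d'] = 9 → {'v': 0, 'y': 6, 'f': 6, 'x': 5, 'd': 9}
d['f'] = 6+5 = 11 → {'v': 0, 'y': 6, 'f': 11, 'x': 5, 'd': 9}
del 'y' → {'v': 0, 'f': 11, 'x': 5, 'd': 9}
d['v'] = 0+1 = 1 → {'v': 1, 'f': 11, 'x': 5, 'd': 9}
del 'f' → {'v': 1, 'x': 5, 'd': 9}
d['v'] = 1+2 = 3 → {'v': 3, 'x': 5, 'd': 9}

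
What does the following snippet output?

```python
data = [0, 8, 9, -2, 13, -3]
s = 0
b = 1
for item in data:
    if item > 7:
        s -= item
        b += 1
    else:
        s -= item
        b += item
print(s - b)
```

item=0: not >7, s = 0-0 = 0; b=1
item=8: >7, s = 0-8 = -8; b=2
item=9: >7, s = (-8)-9 = -17; b=3
item=-2: not >7, s = (-17)-(-2) = -15; b=1
item=13: >7, s = (-15)-13 = -28; b=2
item=-3: not >7, s = (-28)-(-3) = -25; b=-1
s-b = (-25)-(-1) = -24

-24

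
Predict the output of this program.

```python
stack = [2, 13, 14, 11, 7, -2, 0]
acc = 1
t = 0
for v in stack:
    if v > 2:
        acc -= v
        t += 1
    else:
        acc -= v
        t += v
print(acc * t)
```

v=2: not >2, acc = 1-2 = -1; t=2
v=13: >2, acc = (-1)-13 = -14; t=3
v=14: >2, acc = (-14)-14 = -28; t=4
v=11: >2, acc = (-28)-11 = -39; t=5
v=7: >2, acc = (-39)-7 = -46; t=6
v=-2: not >2, acc = (-46)-(-2) = -44; t=4
v=0: not >2, acc = (-44)-0 = -44; t=4
acc*t = (-44)*4 = -176

-176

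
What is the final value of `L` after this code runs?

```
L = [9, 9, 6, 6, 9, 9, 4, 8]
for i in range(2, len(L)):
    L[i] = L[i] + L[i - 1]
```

i=2: L[2] = 6+9 = 15 → [9, 9, 15, 6, 9, 9, 4, 8]
i=3: L[3] = 6+15 = 21 → [9, 9, 15, 21, 9, 9, 4, 8]
i=4: L[4] = 9+21 = 30 → [9, 9, 15, 21, 30, 9, 4, 8]
i=5: L[5] = 9+30 = 39 → [9, 9, 15, 21, 30, 39, 4, 8]
i=6: L[6] = 4+39 = 43 → [9, 9, 15, 21, 30, 39, 43, 8]
i=7: L[7] = 8+43 = 51 → [9, 9, 15, 21, 30, 39, 43, 51]

[9, 9, 15, 21, 30, 39, 43, 51]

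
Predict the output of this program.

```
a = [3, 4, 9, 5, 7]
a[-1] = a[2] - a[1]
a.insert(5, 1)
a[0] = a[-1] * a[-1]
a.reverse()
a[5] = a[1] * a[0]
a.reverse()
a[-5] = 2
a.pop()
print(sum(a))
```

a[-1] = a[2]-a[1] = 9-4 = 5 → [3, 4, 9, 5, 5]
insert 1 at 5 → [3, 4, 9, 5, 5, 1]
a[0] = a[-1]*a[-1] = 1*1 = 1 → [1, 4, 9, 5, 5, 1]
reverse → [1, 5, 5, 9, 4, 1]
a[5] = a[1]*a[0] = 5*1 = 5 → [1, 5, 5, 9, 4, 5]
reverse → [5, 4, 9, 5, 5, 1]
a[-5] = 2 → [5, 2, 9, 5, 5, 1]
pop() removes 1 → [5, 2, 9, 5, 5]
sum = 26

26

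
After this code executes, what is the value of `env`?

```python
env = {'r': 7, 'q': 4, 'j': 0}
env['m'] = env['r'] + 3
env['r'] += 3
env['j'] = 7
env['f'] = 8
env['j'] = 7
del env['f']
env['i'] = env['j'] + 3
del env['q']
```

{'r': 10, 'j': 7, 'm': 10, 'i': 10}

env['m'] = env['r']+3 = 10 → {'r': 7, 'q': 4, 'j': 0, 'm': 10}
env['r'] = 7+3 = 10 → {'r': 10, 'q': 4, 'j': 0, 'm': 10}
env['j'] = 7 → {'r': 10, 'q': 4, 'j': 7, 'm': 10}
env['f'] = 8 → {'r': 10, 'q': 4, 'j': 7, 'm': 10, 'f': 8}
env['j'] = 7 → {'r': 10, 'q': 4, 'j': 7, 'm': 10, 'f': 8}
del 'f' → {'r': 10, 'q': 4, 'j': 7, 'm': 10}
env['i'] = env['j']+3 = 10 → {'r': 10, 'q': 4, 'j': 7, 'm': 10, 'i': 10}
del 'q' → {'r': 10, 'j': 7, 'm': 10, 'i': 10}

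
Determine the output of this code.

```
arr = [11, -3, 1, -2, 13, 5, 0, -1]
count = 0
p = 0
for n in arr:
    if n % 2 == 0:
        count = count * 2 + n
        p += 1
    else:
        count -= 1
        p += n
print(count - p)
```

-49

n=11: not even, count = 0-1 = -1; p=11
n=-3: not even, count = (-1)-1 = -2; p=8
n=1: not even, count = (-2)-1 = -3; p=9
n=-2: even, count = (-3)*2+(-2) = -8; p=10
n=13: not even, count = (-8)-1 = -9; p=23
n=5: not even, count = (-9)-1 = -10; p=28
n=0: even, count = (-10)*2+0 = -20; p=29
n=-1: not even, count = (-20)-1 = -21; p=28
count-p = (-21)-28 = -49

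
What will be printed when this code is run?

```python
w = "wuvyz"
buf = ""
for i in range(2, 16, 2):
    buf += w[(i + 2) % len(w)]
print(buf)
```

i=2: add w[4]='z' → 'z'
i=4: add w[1]='u' → 'zu'
i=6: add w[3]='y' → 'zuy'
i=8: add w[0]='w' → 'zuyw'
i=10: add w[2]='v' → 'zuywv'
i=12: add w[4]='z' → 'zuywvz'
i=14: add w[1]='u' → 'zuywvzu'

zuywvzu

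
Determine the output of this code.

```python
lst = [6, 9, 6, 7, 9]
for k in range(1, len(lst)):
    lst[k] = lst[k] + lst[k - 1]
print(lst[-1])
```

k=1: lst[1] = 9+6 = 15 → [6, 15, 6, 7, 9]
k=2: lst[2] = 6+15 = 21 → [6, 15, 21, 7, 9]
k=3: lst[3] = 7+21 = 28 → [6, 15, 21, 28, 9]
k=4: lst[4] = 9+28 = 37 → [6, 15, 21, 28, 37]

37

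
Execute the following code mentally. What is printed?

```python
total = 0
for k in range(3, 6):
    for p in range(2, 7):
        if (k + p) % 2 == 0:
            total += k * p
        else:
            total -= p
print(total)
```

k=3,p=2: odd sum, total = 0-2 = -2
k=3,p=3: even sum, total = (-2)+9 = 7
k=3,p=4: odd sum, total = 7-4 = 3
k=3,p=5: even sum, total = 3+15 = 18
k=3,p=6: odd sum, total = 18-6 = 12
k=4,p=2: even sum, total = 12+8 = 20
k=4,p=3: odd sum, total = 20-3 = 17
k=4,p=4: even sum, total = 17+16 = 33
k=4,p=5: odd sum, total = 33-5 = 28
k=4,p=6: even sum, total = 28+24 = 52
k=5,p=2: odd sum, total = 52-2 = 50
k=5,p=3: even sum, total = 50+15 = 65
k=5,p=4: odd sum, total = 65-4 = 61
k=5,p=5: even sum, total = 61+25 = 86
k=5,p=6: odd sum, total = 86-6 = 80

80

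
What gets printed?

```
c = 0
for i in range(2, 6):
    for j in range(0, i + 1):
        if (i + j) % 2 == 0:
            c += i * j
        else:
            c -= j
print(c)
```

i=2,j=0: even sum, c = 0+0 = 0
i=2,j=1: odd sum, c = 0-1 = -1
i=2,j=2: even sum, c = (-1)+4 = 3
i=3,j=0: odd sum, c = 3-0 = 3
i=3,j=1: even sum, c = 3+3 = 6
i=3,j=2: odd sum, c = 6-2 = 4
i=3,j=3: even sum, c = 4+9 = 13
i=4,j=0: even sum, c = 13+0 = 13
i=4,j=1: odd sum, c = 13-1 = 12
i=4,j=2: even sum, c = 12+8 = 20
i=4,j=3: odd sum, c = 20-3 = 17
i=4,j=4: even sum, c = 17+16 = 33
i=5,j=0: odd sum, c = 33-0 = 33
i=5,j=1: even sum, c = 33+5 = 38
i=5,j=2: odd sum, c = 38-2 = 36
i=5,j=3: even sum, c = 36+15 = 51
i=5,j=4: odd sum, c = 51-4 = 47
i=5,j=5: even sum, c = 47+25 = 72

72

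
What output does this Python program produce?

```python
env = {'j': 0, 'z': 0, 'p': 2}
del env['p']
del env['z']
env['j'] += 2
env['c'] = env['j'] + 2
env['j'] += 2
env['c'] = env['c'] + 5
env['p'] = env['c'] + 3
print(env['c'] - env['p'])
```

-3

del 'p' → {'j': 0, 'z': 0}
del 'z' → {'j': 0}
env['j'] = 0+2 = 2 → {'j': 2}
env['c'] = env['j']+2 = 4 → {'j': 2, 'c': 4}
env['j'] = 2+2 = 4 → {'j': 4, 'c': 4}
env['c'] = env['c']+5 = 9 → {'j': 4, 'c': 9}
env['p'] = env['c']+3 = 12 → {'j': 4, 'c': 9, 'p': 12}
env['c']-env['p'] = 9-12 = -3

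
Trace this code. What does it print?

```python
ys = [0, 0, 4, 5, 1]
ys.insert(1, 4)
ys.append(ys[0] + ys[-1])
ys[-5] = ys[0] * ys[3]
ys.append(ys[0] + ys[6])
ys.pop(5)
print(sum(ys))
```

15

insert 4 at 1 → [0, 4, 0, 4, 5, 1]
append ys[0]+ys[-1] = 0+1 = 1 → [0, 4, 0, 4, 5, 1, 1]
ys[-5] = ys[0]*ys[3] = 0*4 = 0 → [0, 4, 0, 4, 5, 1, 1]
append ys[0]+ys[6] = 0+1 = 1 → [0, 4, 0, 4, 5, 1, 1, 1]
pop(5) removes 1 → [0, 4, 0, 4, 5, 1, 1]
sum = 15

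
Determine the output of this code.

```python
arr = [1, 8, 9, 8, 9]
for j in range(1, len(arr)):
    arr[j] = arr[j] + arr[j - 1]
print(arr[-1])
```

j=1: arr[1] = 8+1 = 9 → [1, 9, 9, 8, 9]
j=2: arr[2] = 9+9 = 18 → [1, 9, 18, 8, 9]
j=3: arr[3] = 8+18 = 26 → [1, 9, 18, 26, 9]
j=4: arr[4] = 9+26 = 35 → [1, 9, 18, 26, 35]

35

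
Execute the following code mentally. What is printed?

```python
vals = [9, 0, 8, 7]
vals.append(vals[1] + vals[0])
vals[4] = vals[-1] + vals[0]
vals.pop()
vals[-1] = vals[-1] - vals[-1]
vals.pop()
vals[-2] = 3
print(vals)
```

append vals[1]+vals[0] = 0+9 = 9 → [9, 0, 8, 7, 9]
vals[4] = vals[-1]+vals[0] = 9+9 = 18 → [9, 0, 8, 7, 18]
pop() removes 18 → [9, 0, 8, 7]
vals[-1] = vals[-1]-vals[-1] = 7-7 = 0 → [9, 0, 8, 0]
pop() removes 0 → [9, 0, 8]
vals[-2] = 3 → [9, 3, 8]

[9, 3, 8]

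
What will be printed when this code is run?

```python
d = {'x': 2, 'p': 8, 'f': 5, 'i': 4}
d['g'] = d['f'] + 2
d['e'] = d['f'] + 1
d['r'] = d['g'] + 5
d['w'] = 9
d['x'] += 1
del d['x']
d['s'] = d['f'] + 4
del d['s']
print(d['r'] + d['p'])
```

d['g'] = d['f']+2 = 7 → {'x': 2, 'p': 8, 'f': 5, 'i': 4, 'g': 7}
d['e'] = d['f']+1 = 6 → {'x': 2, 'p': 8, 'f': 5, 'i': 4, 'g': 7, 'e': 6}
d['r'] = d['g']+5 = 12 → {'x': 2, 'p': 8, 'f': 5, 'i': 4, 'g': 7, 'e': 6, 'r': 12}
d['w'] = 9 → {'x': 2, 'p': 8, 'f': 5, 'i': 4, 'g': 7, 'e': 6, 'r': 12, 'w': 9}
d['x'] = 2+1 = 3 → {'x': 3, 'p': 8, 'f': 5, 'i': 4, 'g': 7, 'e': 6, 'r': 12, 'w': 9}
del 'x' → {'p': 8, 'f': 5, 'i': 4, 'g': 7, 'e': 6, 'r': 12, 'w': 9}
d['s'] = d['f']+4 = 9 → {'p': 8, 'f': 5, 'i': 4, 'g': 7, 'e': 6, 'r': 12, 'w': 9, 's': 9}
del 's' → {'p': 8, 'f': 5, 'i': 4, 'g': 7, 'e': 6, 'r': 12, 'w': 9}
d['r']+d['p'] = 12+8 = 20

20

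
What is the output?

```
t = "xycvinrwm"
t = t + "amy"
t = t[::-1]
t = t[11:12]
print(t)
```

+ 'amy' → 'xycvinrwmamy'
reverse → 'ymamwrnivcyx'
slice [11:12] → 'x'

x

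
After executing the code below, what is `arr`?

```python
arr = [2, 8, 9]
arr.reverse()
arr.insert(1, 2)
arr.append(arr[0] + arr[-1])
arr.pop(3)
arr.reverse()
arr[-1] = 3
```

reverse → [9, 8, 2]
insert 2 at 1 → [9, 2, 8, 2]
append arr[0]+arr[-1] = 9+2 = 11 → [9, 2, 8, 2, 11]
pop(3) removes 2 → [9, 2, 8, 11]
reverse → [11, 8, 2, 9]
arr[-1] = 3 → [11, 8, 2, 3]

[11, 8, 2, 3]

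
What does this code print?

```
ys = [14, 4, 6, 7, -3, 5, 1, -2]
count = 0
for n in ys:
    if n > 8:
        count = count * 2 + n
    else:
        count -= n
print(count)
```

n=14: >8, count = 0*2+14 = 14
n=4: not >8, count = 14-4 = 10
n=6: not >8, count = 10-6 = 4
n=7: not >8, count = 4-7 = -3
n=-3: not >8, count = (-3)-(-3) = 0
n=5: not >8, count = 0-5 = -5
n=1: not >8, count = (-5)-1 = -6
n=-2: not >8, count = (-6)-(-2) = -4

-4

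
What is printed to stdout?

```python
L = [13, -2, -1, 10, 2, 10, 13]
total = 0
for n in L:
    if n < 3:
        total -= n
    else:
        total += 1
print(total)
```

n=13: not <3, total = 0+1 = 1
n=-2: <3, total = 1-(-2) = 3
n=-1: <3, total = 3-(-1) = 4
n=10: not <3, total = 4+1 = 5
n=2: <3, total = 5-2 = 3
n=10: not <3, total = 3+1 = 4
n=13: not <3, total = 4+1 = 5

5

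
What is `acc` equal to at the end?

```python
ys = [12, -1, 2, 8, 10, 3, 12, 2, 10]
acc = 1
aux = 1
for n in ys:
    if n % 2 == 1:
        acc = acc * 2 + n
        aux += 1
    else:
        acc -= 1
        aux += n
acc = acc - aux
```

n=12: not odd, acc = 1-1 = 0; aux=13
n=-1: odd, acc = 0*2+(-1) = -1; aux=14
n=2: not odd, acc = (-1)-1 = -2; aux=16
n=8: not odd, acc = (-2)-1 = -3; aux=24
n=10: not odd, acc = (-3)-1 = -4; aux=34
n=3: odd, acc = (-4)*2+3 = -5; aux=35
n=12: not odd, acc = (-5)-1 = -6; aux=47
n=2: not odd, acc = (-6)-1 = -7; aux=49
n=10: not odd, acc = (-7)-1 = -8; aux=59
acc-aux = (-8)-59 = -67

-67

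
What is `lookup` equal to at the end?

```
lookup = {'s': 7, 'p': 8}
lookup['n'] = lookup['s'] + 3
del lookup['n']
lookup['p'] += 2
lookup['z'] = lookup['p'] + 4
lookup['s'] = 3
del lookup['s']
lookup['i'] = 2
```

{'p': 10, 'z': 14, 'i': 2}

lookup['n'] = lookup['s']+3 = 10 → {'s': 7, 'p': 8, 'n': 10}
del 'n' → {'s': 7, 'p': 8}
lookup['p'] = 8+2 = 10 → {'s': 7, 'p': 10}
lookup['z'] = lookup['p']+4 = 14 → {'s': 7, 'p': 10, 'z': 14}
lookup['s'] = 3 → {'s': 3, 'p': 10, 'z': 14}
del 's' → {'p': 10, 'z': 14}
lookup['i'] = 2 → {'p': 10, 'z': 14, 'i': 2}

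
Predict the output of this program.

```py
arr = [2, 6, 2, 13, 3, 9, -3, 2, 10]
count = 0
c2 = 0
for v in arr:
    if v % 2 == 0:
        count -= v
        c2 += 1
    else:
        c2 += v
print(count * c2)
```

-594

v=2: even, count = 0-2 = -2; c2=1
v=6: even, count = (-2)-6 = -8; c2=2
v=2: even, count = (-8)-2 = -10; c2=3
v=13: not even; c2=16
v=3: not even; c2=19
v=9: not even; c2=28
v=-3: not even; c2=25
v=2: even, count = (-10)-2 = -12; c2=26
v=10: even, count = (-12)-10 = -22; c2=27
count*c2 = (-22)*27 = -594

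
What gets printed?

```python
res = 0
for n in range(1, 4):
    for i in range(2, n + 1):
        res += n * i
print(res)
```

n=2,i=2: res = 0+4 = 4
n=3,i=2: res = 4+6 = 10
n=3,i=3: res = 10+9 = 19

19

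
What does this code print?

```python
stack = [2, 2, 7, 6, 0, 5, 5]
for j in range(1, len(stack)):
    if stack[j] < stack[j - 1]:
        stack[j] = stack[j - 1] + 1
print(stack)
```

[2, 2, 7, 8, 9, 10, 11]

j=1: 2>=2, unchanged → [2, 2, 7, 6, 0, 5, 5]
j=2: 7>=2, unchanged → [2, 2, 7, 6, 0, 5, 5]
j=3: 6<7, stack[3] = 7+1 = 8 → [2, 2, 7, 8, 0, 5, 5]
j=4: 0<8, stack[4] = 8+1 = 9 → [2, 2, 7, 8, 9, 5, 5]
j=5: 5<9, stack[5] = 9+1 = 10 → [2, 2, 7, 8, 9, 10, 5]
j=6: 5<10, stack[6] = 10+1 = 11 → [2, 2, 7, 8, 9, 10, 11]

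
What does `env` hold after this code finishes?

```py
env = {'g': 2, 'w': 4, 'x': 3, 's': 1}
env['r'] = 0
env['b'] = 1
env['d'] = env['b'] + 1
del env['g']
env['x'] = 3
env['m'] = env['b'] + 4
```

{'w': 4, 'x': 3, 's': 1, 'r': 0, 'b': 1, 'd': 2, 'm': 5}

env['r'] = 0 → {'g': 2, 'w': 4, 'x': 3, 's': 1, 'r': 0}
env['b'] = 1 → {'g': 2, 'w': 4, 'x': 3, 's': 1, 'r': 0, 'b': 1}
env['d'] = env['b']+1 = 2 → {'g': 2, 'w': 4, 'x': 3, 's': 1, 'r': 0, 'b': 1, 'd': 2}
del 'g' → {'w': 4, 'x': 3, 's': 1, 'r': 0, 'b': 1, 'd': 2}
env['x'] = 3 → {'w': 4, 'x': 3, 's': 1, 'r': 0, 'b': 1, 'd': 2}
env['m'] = env['b']+4 = 5 → {'w': 4, 'x': 3, 's': 1, 'r': 0, 'b': 1, 'd': 2, 'm': 5}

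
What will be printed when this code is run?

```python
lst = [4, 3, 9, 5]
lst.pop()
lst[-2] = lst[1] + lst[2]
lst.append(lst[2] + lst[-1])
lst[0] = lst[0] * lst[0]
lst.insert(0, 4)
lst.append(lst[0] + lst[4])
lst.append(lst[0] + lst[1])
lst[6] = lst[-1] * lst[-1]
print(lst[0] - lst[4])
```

-14

pop() removes 5 → [4, 3, 9]
lst[-2] = lst[1]+lst[2] = 3+9 = 12 → [4, 12, 9]
append lst[2]+lst[-1] = 9+9 = 18 → [4, 12, 9, 18]
lst[0] = lst[0]*lst[0] = 4*4 = 16 → [16, 12, 9, 18]
insert 4 at 0 → [4, 16, 12, 9, 18]
append lst[0]+lst[4] = 4+18 = 22 → [4, 16, 12, 9, 18, 22]
append lst[0]+lst[1] = 4+16 = 20 → [4, 16, 12, 9, 18, 22, 20]
lst[6] = lst[-1]*lst[-1] = 20*20 = 400 → [4, 16, 12, 9, 18, 22, 400]
lst[0]-lst[4] = 4-18 = -14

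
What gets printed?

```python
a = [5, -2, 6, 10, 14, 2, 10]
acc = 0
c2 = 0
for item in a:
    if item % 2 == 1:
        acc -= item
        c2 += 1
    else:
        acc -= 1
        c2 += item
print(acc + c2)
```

item=5: odd, acc = 0-5 = -5; c2=1
item=-2: not odd, acc = (-5)-1 = -6; c2=-1
item=6: not odd, acc = (-6)-1 = -7; c2=5
item=10: not odd, acc = (-7)-1 = -8; c2=15
item=14: not odd, acc = (-8)-1 = -9; c2=29
item=2: not odd, acc = (-9)-1 = -10; c2=31
item=10: not odd, acc = (-10)-1 = -11; c2=41
acc+c2 = (-11)+41 = 30

30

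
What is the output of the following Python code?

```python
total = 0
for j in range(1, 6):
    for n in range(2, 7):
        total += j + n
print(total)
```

j=1,n=2: total = 0+3 = 3
j=1,n=3: total = 3+4 = 7
j=1,n=4: total = 7+5 = 12
j=1,n=5: total = 12+6 = 18
j=1,n=6: total = 18+7 = 25
j=2,n=2: total = 25+4 = 29
j=2,n=3: total = 29+5 = 34
j=2,n=4: total = 34+6 = 40
j=2,n=5: total = 40+7 = 47
j=2,n=6: total = 47+8 = 55
j=3,n=2: total = 55+5 = 60
j=3,n=3: total = 60+6 = 66
j=3,n=4: total = 66+7 = 73
j=3,n=5: total = 73+8 = 81
j=3,n=6: total = 81+9 = 90
j=4,n=2: total = 90+6 = 96
j=4,n=3: total = 96+7 = 103
j=4,n=4: total = 103+8 = 111
j=4,n=5: total = 111+9 = 120
j=4,n=6: total = 120+10 = 130
j=5,n=2: total = 130+7 = 137
j=5,n=3: total = 137+8 = 145
j=5,n=4: total = 145+9 = 154
j=5,n=5: total = 154+10 = 164
j=5,n=6: total = 164+11 = 175

175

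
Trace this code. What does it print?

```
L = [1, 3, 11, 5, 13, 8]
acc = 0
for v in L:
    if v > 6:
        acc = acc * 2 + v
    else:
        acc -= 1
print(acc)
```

58

v=1: not >6, acc = 0-1 = -1
v=3: not >6, acc = (-1)-1 = -2
v=11: >6, acc = (-2)*2+11 = 7
v=5: not >6, acc = 7-1 = 6
v=13: >6, acc = 6*2+13 = 25
v=8: >6, acc = 25*2+8 = 58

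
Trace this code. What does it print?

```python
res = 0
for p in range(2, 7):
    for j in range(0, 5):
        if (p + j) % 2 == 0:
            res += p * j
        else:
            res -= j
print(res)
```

80

p=2,j=0: even sum, res = 0+0 = 0
p=2,j=1: odd sum, res = 0-1 = -1
p=2,j=2: even sum, res = (-1)+4 = 3
p=2,j=3: odd sum, res = 3-3 = 0
p=2,j=4: even sum, res = 0+8 = 8
p=3,j=0: odd sum, res = 8-0 = 8
p=3,j=1: even sum, res = 8+3 = 11
p=3,j=2: odd sum, res = 11-2 = 9
p=3,j=3: even sum, res = 9+9 = 18
p=3,j=4: odd sum, res = 18-4 = 14
p=4,j=0: even sum, res = 14+0 = 14
p=4,j=1: odd sum, res = 14-1 = 13
p=4,j=2: even sum, res = 13+8 = 21
p=4,j=3: odd sum, res = 21-3 = 18
p=4,j=4: even sum, res = 18+16 = 34
p=5,j=0: odd sum, res = 34-0 = 34
p=5,j=1: even sum, res = 34+5 = 39
p=5,j=2: odd sum, res = 39-2 = 37
p=5,j=3: even sum, res = 37+15 = 52
p=5,j=4: odd sum, res = 52-4 = 48
p=6,j=0: even sum, res = 48+0 = 48
p=6,j=1: odd sum, res = 48-1 = 47
p=6,j=2: even sum, res = 47+12 = 59
p=6,j=3: odd sum, res = 59-3 = 56
p=6,j=4: even sum, res = 56+24 = 80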